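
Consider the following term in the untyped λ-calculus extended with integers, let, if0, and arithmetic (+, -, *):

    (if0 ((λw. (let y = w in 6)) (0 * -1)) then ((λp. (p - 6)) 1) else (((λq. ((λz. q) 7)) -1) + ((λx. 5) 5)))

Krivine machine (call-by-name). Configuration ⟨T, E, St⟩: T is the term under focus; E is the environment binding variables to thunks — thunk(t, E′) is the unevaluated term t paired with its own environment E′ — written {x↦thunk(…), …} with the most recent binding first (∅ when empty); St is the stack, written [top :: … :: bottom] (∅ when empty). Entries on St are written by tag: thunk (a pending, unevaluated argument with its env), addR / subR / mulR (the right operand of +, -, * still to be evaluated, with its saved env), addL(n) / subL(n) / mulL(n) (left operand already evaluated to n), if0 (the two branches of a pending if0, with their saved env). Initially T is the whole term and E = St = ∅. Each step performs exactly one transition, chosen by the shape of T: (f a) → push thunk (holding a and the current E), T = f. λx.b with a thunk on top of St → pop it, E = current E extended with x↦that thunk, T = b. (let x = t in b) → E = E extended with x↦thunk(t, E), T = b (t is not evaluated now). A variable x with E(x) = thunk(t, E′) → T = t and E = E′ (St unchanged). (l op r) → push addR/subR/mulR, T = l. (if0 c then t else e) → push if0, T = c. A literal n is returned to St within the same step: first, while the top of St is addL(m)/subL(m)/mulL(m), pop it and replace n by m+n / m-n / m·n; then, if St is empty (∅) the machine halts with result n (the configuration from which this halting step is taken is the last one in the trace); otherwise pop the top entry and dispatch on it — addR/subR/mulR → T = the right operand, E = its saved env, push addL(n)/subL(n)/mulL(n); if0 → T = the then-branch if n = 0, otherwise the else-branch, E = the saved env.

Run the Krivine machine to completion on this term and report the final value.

t=0: [T=(if0 ((λw. (let y = w in 6)) (0 * -1)) then ((λp. (p - 6)) 1) else (((λq. ((λz. q) 7)) -1) + ((λx. 5) 5))) | E=∅ | St=∅]
t=1: [T=((λw. (let y = w in 6)) (0 * -1)) | E=∅ | St=[if0]]
t=2: [T=(λw. (let y = w in 6)) | E=∅ | St=[thunk :: if0]]
t=3: [T=(let y = w in 6) | E={w↦thunk((0 * -1), ∅)} | St=[if0]]
t=4: [T=6 | E={y↦thunk(w, {w↦thunk((0 * -1), ∅)}), w↦thunk((0 * -1), ∅)} | St=[if0]]
t=5: [T=(((λq. ((λz. q) 7)) -1) + ((λx. 5) 5)) | E=∅ | St=∅]
t=6: [T=((λq. ((λz. q) 7)) -1) | E=∅ | St=[addR]]
t=7: [T=(λq. ((λz. q) 7)) | E=∅ | St=[thunk :: addR]]
t=8: [T=((λz. q) 7) | E={q↦thunk(-1, ∅)} | St=[addR]]
t=9: [T=(λz. q) | E={q↦thunk(-1, ∅)} | St=[thunk :: addR]]
t=10: [T=q | E={z↦thunk(7, {q↦thunk(-1, ∅)}), q↦thunk(-1, ∅)} | St=[addR]]
t=11: [T=-1 | E=∅ | St=[addR]]
t=12: [T=((λx. 5) 5) | E=∅ | St=[addL(-1)]]
t=13: [T=(λx. 5) | E=∅ | St=[thunk :: addL(-1)]]
t=14: [T=5 | E={x↦thunk(5, ∅)} | St=[addL(-1)]]
→ final value 4

Answer: 4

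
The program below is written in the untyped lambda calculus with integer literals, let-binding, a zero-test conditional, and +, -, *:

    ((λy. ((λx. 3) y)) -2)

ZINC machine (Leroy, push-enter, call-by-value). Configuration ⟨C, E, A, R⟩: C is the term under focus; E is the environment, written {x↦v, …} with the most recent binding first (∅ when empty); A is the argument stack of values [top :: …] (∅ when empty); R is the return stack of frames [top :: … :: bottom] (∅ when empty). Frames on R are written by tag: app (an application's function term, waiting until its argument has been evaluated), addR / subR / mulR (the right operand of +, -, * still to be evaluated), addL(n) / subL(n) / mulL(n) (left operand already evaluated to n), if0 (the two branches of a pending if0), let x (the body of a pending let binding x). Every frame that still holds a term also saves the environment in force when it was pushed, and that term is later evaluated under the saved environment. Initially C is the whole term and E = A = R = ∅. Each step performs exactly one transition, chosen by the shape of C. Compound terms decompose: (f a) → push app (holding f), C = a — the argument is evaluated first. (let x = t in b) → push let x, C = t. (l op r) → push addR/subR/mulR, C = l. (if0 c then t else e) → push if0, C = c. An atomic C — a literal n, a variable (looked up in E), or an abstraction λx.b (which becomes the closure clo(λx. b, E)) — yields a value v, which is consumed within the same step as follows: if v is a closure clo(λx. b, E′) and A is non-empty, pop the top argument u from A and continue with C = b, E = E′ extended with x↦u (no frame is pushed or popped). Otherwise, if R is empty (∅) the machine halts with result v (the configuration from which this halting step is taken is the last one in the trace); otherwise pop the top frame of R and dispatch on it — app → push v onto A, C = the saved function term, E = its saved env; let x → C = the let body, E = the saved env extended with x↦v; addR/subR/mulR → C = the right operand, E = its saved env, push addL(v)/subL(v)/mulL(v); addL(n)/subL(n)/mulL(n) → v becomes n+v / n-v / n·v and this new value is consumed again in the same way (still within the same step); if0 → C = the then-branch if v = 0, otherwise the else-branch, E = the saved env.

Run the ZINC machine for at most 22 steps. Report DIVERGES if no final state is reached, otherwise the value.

t=0: <C=((λy. ((λx. 3) y)) -2), E=∅, A=∅, R=∅>
t=1: <C=-2, E=∅, A=∅, R=[app]>
t=2: <C=(λy. ((λx. 3) y)), E=∅, A=[-2], R=∅>
t=3: <C=((λx. 3) y), E={y↦-2}, A=∅, R=∅>
t=4: <C=y, E={y↦-2}, A=∅, R=[app]>
t=5: <C=(λx. 3), E={y↦-2}, A=[-2], R=∅>
t=6: <C=3, E={x↦-2, y↦-2}, A=∅, R=∅>
→ final value 3

Answer: 3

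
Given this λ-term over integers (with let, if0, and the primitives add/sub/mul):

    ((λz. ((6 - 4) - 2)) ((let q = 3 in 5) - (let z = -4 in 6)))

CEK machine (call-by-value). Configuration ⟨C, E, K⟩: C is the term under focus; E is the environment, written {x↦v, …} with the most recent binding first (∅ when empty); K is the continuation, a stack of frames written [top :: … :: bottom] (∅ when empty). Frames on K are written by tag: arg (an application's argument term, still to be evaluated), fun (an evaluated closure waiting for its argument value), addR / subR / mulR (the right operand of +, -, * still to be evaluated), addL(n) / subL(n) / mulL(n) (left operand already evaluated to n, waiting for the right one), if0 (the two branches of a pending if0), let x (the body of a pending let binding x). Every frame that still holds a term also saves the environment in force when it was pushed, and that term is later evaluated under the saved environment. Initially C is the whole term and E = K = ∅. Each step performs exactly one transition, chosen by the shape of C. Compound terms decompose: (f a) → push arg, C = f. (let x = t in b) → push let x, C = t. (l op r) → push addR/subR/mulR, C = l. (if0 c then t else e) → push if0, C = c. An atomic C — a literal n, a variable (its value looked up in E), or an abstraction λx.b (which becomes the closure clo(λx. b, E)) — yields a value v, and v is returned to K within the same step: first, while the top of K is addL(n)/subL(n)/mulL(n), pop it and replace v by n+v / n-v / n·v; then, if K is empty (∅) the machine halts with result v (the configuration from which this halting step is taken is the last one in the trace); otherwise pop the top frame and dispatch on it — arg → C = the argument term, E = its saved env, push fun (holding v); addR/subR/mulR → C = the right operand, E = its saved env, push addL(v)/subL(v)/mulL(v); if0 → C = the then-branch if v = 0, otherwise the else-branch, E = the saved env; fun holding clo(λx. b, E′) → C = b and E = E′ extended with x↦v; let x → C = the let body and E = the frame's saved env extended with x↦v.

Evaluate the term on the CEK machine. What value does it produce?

0. <C=((λz. ((6 - 4) - 2)) ((let q = 3 in 5) - (let z = -4 in 6))), E=∅, K=∅>
1. <C=(λz. ((6 - 4) - 2)), E=∅, K=[arg]>
2. <C=((let q = 3 in 5) - (let z = -4 in 6)), E=∅, K=[fun]>
3. <C=(let q = 3 in 5), E=∅, K=[subR :: fun]>
4. <C=3, E=∅, K=[let q :: subR :: fun]>
5. <C=5, E={q↦3}, K=[subR :: fun]>
6. <C=(let z = -4 in 6), E=∅, K=[subL(5) :: fun]>
7. <C=-4, E=∅, K=[let z :: subL(5) :: fun]>
8. <C=6, E={z↦-4}, K=[subL(5) :: fun]>
9. <C=((6 - 4) - 2), E={z↦-1}, K=∅>
10. <C=(6 - 4), E={z↦-1}, K=[subR]>
11. <C=6, E={z↦-1}, K=[subR :: subR]>
12. <C=4, E={z↦-1}, K=[subL(6) :: subR]>
13. <C=2, E={z↦-1}, K=[subL(2)]>
→ final value 0

Answer: 0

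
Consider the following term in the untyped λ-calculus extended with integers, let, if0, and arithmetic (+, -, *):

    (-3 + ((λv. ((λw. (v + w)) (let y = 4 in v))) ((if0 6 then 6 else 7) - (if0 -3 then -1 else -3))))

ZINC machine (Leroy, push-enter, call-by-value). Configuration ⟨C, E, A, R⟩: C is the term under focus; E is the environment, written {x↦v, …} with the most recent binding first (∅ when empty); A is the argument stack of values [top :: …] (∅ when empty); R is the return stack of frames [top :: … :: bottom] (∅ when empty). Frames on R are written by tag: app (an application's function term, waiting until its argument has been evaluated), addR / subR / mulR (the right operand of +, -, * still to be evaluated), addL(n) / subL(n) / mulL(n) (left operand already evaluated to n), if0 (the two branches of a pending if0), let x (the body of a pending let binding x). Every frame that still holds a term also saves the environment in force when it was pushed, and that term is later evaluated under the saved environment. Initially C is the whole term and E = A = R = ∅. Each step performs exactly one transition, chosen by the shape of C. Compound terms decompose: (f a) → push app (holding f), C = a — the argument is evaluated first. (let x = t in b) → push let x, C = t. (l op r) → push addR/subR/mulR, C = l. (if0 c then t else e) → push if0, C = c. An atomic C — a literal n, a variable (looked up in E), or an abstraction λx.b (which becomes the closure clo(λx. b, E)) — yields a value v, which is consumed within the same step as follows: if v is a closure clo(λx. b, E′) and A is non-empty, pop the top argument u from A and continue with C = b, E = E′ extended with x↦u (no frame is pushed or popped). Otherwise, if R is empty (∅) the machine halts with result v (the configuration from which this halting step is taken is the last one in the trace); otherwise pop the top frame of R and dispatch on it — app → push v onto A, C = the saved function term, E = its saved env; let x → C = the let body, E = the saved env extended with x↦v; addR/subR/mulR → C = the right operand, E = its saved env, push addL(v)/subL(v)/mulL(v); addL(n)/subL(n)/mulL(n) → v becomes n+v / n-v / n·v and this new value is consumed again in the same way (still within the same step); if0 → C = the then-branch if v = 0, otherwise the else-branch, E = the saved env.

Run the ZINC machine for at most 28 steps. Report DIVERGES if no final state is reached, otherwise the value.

Answer: 17

Machine steps:
0. <C=(-3 + ((λv. ((λw. (v + w)) (let y = 4 in v))) ((if0 6 then 6 else 7) - (if0 -3 then -1 else -3)))), E=∅, A=∅, R=∅>
1. <C=-3, E=∅, A=∅, R=[addR]>
2. <C=((λv. ((λw. (v + w)) (let y = 4 in v))) ((if0 6 then 6 else 7) - (if0 -3 then -1 else -3))), E=∅, A=∅, R=[addL(-3)]>
3. <C=((if0 6 then 6 else 7) - (if0 -3 then -1 else -3)), E=∅, A=∅, R=[app :: addL(-3)]>
4. <C=(if0 6 then 6 else 7), E=∅, A=∅, R=[subR :: app :: addL(-3)]>
5. <C=6, E=∅, A=∅, R=[if0 :: subR :: app :: addL(-3)]>
6. <C=7, E=∅, A=∅, R=[subR :: app :: addL(-3)]>
7. <C=(if0 -3 then -1 else -3), E=∅, A=∅, R=[subL(7) :: app :: addL(-3)]>
8. <C=-3, E=∅, A=∅, R=[if0 :: subL(7) :: app :: addL(-3)]>
9. <C=-3, E=∅, A=∅, R=[subL(7) :: app :: addL(-3)]>
10. <C=(λv. ((λw. (v + w)) (let y = 4 in v))), E=∅, A=[10], R=[addL(-3)]>
11. <C=((λw. (v + w)) (let y = 4 in v)), E={v↦10}, A=∅, R=[addL(-3)]>
12. <C=(let y = 4 in v), E={v↦10}, A=∅, R=[app :: addL(-3)]>
13. <C=4, E={v↦10}, A=∅, R=[let y :: app :: addL(-3)]>
14. <C=v, E={y↦4, v↦10}, A=∅, R=[app :: addL(-3)]>
15. <C=(λw. (v + w)), E={v↦10}, A=[10], R=[addL(-3)]>
16. <C=(v + w), E={w↦10, v↦10}, A=∅, R=[addL(-3)]>
17. <C=v, E={w↦10, v↦10}, A=∅, R=[addR :: addL(-3)]>
18. <C=w, E={w↦10, v↦10}, A=∅, R=[addL(10) :: addL(-3)]>
→ final value 17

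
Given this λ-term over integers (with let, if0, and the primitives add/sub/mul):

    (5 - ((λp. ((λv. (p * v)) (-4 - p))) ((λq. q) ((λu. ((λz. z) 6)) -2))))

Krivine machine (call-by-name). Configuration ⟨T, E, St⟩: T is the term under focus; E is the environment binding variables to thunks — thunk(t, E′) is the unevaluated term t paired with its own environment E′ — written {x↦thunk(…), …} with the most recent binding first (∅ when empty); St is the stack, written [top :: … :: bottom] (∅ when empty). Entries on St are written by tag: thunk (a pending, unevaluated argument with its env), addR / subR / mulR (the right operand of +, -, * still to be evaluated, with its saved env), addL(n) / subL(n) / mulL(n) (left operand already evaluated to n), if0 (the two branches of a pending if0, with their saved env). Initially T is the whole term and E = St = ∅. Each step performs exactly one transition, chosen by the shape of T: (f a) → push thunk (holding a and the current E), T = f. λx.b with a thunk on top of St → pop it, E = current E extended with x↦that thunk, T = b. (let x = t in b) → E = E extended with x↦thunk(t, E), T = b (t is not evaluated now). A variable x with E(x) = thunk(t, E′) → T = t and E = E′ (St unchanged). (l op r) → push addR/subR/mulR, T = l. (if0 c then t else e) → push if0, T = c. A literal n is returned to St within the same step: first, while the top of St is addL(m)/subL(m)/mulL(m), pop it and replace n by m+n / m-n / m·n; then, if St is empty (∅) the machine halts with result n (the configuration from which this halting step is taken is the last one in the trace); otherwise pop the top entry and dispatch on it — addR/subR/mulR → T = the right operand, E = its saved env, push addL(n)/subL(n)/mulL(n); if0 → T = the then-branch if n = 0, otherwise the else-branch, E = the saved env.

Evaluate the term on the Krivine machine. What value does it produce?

Answer: 65

Machine steps:
step 0: <T=(5 - ((λp. ((λv. (p * v)) (-4 - p))) ((λq. q) ((λu. ((λz. z) 6)) -2)))), E=∅, St=∅>
step 1: <T=5, E=∅, St=[subR]>
step 2: <T=((λp. ((λv. (p * v)) (-4 - p))) ((λq. q) ((λu. ((λz. z) 6)) -2))), E=∅, St=[subL(5)]>
step 3: <T=(λp. ((λv. (p * v)) (-4 - p))), E=∅, St=[thunk :: subL(5)]>
step 4: <T=((λv. (p * v)) (-4 - p)), E={p↦thunk(((λq. q) ((λu. ((λz. z) 6)) -2)), ∅)}, St=[subL(5)]>
step 5: <T=(λv. (p * v)), E={p↦thunk(((λq. q) ((λu. ((λz. z) 6)) -2)), ∅)}, St=[thunk :: subL(5)]>
step 6: <T=(p * v), E={v↦thunk((-4 - p), {p↦thunk(((λq. q) ((λu. ((λz. z) 6)) -2)), ∅)}), p↦thunk(((λq. q) ((λu. ((λz. z) 6)) -2)), ∅)}, St=[subL(5)]>
step 7: <T=p, E={v↦thunk((-4 - p), {p↦thunk(((λq. q) ((λu. ((λz. z) 6)) -2)), ∅)}), p↦thunk(((λq. q) ((λu. ((λz. z) 6)) -2)), ∅)}, St=[mulR :: subL(5)]>
step 8: <T=((λq. q) ((λu. ((λz. z) 6)) -2)), E=∅, St=[mulR :: subL(5)]>
step 9: <T=(λq. q), E=∅, St=[thunk :: mulR :: subL(5)]>
step 10: <T=q, E={q↦thunk(((λu. ((λz. z) 6)) -2), ∅)}, St=[mulR :: subL(5)]>
step 11: <T=((λu. ((λz. z) 6)) -2), E=∅, St=[mulR :: subL(5)]>
step 12: <T=(λu. ((λz. z) 6)), E=∅, St=[thunk :: mulR :: subL(5)]>
step 13: <T=((λz. z) 6), E={u↦thunk(-2, ∅)}, St=[mulR :: subL(5)]>
step 14: <T=(λz. z), E={u↦thunk(-2, ∅)}, St=[thunk :: mulR :: subL(5)]>
step 15: <T=z, E={z↦thunk(6, {u↦thunk(-2, ∅)}), u↦thunk(-2, ∅)}, St=[mulR :: subL(5)]>
step 16: <T=6, E={u↦thunk(-2, ∅)}, St=[mulR :: subL(5)]>
step 17: <T=v, E={v↦thunk((-4 - p), {p↦thunk(((λq. q) ((λu. ((λz. z) 6)) -2)), ∅)}), p↦thunk(((λq. q) ((λu. ((λz. z) 6)) -2)), ∅)}, St=[mulL(6) :: subL(5)]>
step 18: <T=(-4 - p), E={p↦thunk(((λq. q) ((λu. ((λz. z) 6)) -2)), ∅)}, St=[mulL(6) :: subL(5)]>
step 19: <T=-4, E={p↦thunk(((λq. q) ((λu. ((λz. z) 6)) -2)), ∅)}, St=[subR :: mulL(6) :: subL(5)]>
step 20: <T=p, E={p↦thunk(((λq. q) ((λu. ((λz. z) 6)) -2)), ∅)}, St=[subL(-4) :: mulL(6) :: subL(5)]>
step 21: <T=((λq. q) ((λu. ((λz. z) 6)) -2)), E=∅, St=[subL(-4) :: mulL(6) :: subL(5)]>
step 22: <T=(λq. q), E=∅, St=[thunk :: subL(-4) :: mulL(6) :: subL(5)]>
step 23: <T=q, E={q↦thunk(((λu. ((λz. z) 6)) -2), ∅)}, St=[subL(-4) :: mulL(6) :: subL(5)]>
step 24: <T=((λu. ((λz. z) 6)) -2), E=∅, St=[subL(-4) :: mulL(6) :: subL(5)]>
step 25: <T=(λu. ((λz. z) 6)), E=∅, St=[thunk :: subL(-4) :: mulL(6) :: subL(5)]>
step 26: <T=((λz. z) 6), E={u↦thunk(-2, ∅)}, St=[subL(-4) :: mulL(6) :: subL(5)]>
step 27: <T=(λz. z), E={u↦thunk(-2, ∅)}, St=[thunk :: subL(-4) :: mulL(6) :: subL(5)]>
step 28: <T=z, E={z↦thunk(6, {u↦thunk(-2, ∅)}), u↦thunk(-2, ∅)}, St=[subL(-4) :: mulL(6) :: subL(5)]>
step 29: <T=6, E={u↦thunk(-2, ∅)}, St=[subL(-4) :: mulL(6) :: subL(5)]>
→ final value 65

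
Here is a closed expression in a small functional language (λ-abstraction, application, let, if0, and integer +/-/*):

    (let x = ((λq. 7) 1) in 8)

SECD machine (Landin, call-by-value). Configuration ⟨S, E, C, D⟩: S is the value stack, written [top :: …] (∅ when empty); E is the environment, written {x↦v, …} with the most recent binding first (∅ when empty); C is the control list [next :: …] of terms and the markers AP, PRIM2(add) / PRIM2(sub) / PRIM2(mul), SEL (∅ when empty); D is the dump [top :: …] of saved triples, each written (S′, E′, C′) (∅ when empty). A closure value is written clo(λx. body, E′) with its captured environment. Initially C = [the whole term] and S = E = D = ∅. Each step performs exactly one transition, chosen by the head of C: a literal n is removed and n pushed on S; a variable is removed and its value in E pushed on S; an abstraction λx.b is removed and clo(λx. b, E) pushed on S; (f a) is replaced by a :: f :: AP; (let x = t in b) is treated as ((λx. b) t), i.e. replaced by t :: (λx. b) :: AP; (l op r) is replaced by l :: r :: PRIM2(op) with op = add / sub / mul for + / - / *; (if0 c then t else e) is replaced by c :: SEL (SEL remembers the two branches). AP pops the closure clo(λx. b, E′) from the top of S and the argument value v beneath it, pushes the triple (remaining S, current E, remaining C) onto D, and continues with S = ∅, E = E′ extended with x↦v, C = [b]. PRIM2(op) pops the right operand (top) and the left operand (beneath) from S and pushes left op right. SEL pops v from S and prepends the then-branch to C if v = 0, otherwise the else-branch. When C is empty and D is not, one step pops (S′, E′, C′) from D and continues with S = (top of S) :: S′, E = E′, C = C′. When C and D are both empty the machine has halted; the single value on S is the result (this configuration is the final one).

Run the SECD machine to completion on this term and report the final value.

[0] [S=∅ | E=∅ | C=[(let x = ((λq. 7) 1) in 8)] | D=∅]
[1] [S=∅ | E=∅ | C=[((λq. 7) 1) :: (λx. 8) :: AP] | D=∅]
[2] [S=∅ | E=∅ | C=[1 :: (λq. 7) :: AP :: (λx. 8) :: AP] | D=∅]
[3] [S=[1] | E=∅ | C=[(λq. 7) :: AP :: (λx. 8) :: AP] | D=∅]
[4] [S=[clo(λq. 7, ∅) :: 1] | E=∅ | C=[AP :: (λx. 8) :: AP] | D=∅]
[5] [S=∅ | E={q↦1} | C=[7] | D=[(∅, ∅, [(λx. 8) :: AP])]]
[6] [S=[7] | E={q↦1} | C=∅ | D=[(∅, ∅, [(λx. 8) :: AP])]]
[7] [S=[7] | E=∅ | C=[(λx. 8) :: AP] | D=∅]
[8] [S=[clo(λx. 8, ∅) :: 7] | E=∅ | C=[AP] | D=∅]
[9] [S=∅ | E={x↦7} | C=[8] | D=[(∅, ∅, ∅)]]
[10] [S=[8] | E={x↦7} | C=∅ | D=[(∅, ∅, ∅)]]
[11] [S=[8] | E=∅ | C=∅ | D=∅]
→ final value 8

Answer: 8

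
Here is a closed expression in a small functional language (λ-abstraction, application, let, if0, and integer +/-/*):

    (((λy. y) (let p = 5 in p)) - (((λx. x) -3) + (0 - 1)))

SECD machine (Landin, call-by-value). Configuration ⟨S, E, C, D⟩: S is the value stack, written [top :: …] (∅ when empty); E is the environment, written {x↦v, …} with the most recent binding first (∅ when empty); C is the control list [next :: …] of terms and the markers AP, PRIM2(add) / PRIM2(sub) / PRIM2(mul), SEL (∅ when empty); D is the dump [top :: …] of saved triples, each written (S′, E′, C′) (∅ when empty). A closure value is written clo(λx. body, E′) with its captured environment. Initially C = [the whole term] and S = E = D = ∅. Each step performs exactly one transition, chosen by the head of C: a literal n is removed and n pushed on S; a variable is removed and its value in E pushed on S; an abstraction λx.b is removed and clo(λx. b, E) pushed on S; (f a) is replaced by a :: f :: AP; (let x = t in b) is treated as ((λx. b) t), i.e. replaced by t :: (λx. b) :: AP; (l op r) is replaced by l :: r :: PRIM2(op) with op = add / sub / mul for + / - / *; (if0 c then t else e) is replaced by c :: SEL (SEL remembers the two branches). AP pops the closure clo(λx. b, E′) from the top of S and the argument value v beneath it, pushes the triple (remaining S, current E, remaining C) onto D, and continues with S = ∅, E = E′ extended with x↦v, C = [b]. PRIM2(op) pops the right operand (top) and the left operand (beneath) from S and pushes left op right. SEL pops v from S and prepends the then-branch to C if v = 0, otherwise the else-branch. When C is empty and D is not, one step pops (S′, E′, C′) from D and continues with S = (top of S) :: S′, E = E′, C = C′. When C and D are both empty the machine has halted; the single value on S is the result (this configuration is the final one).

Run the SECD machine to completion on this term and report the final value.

t=0: <S=∅, E=∅, C=[(((λy. y) (let p = 5 in p)) - (((λx. x) -3) + (0 - 1)))], D=∅>
t=1: <S=∅, E=∅, C=[((λy. y) (let p = 5 in p)) :: (((λx. x) -3) + (0 - 1)) :: PRIM2(sub)], D=∅>
t=2: <S=∅, E=∅, C=[(let p = 5 in p) :: (λy. y) :: AP :: (((λx. x) -3) + (0 - 1)) :: PRIM2(sub)], D=∅>
t=3: <S=∅, E=∅, C=[5 :: (λp. p) :: AP :: (λy. y) :: AP :: (((λx. x) -3) + (0 - 1)) :: PRIM2(sub)], D=∅>
t=4: <S=[5], E=∅, C=[(λp. p) :: AP :: (λy. y) :: AP :: (((λx. x) -3) + (0 - 1)) :: PRIM2(sub)], D=∅>
t=5: <S=[clo(λp. p, ∅) :: 5], E=∅, C=[AP :: (λy. y) :: AP :: (((λx. x) -3) + (0 - 1)) :: PRIM2(sub)], D=∅>
t=6: <S=∅, E={p↦5}, C=[p], D=[(∅, ∅, [(λy. y) :: AP :: (((λx. x) -3) + (0 - 1)) :: PRIM2(sub)])]>
t=7: <S=[5], E={p↦5}, C=∅, D=[(∅, ∅, [(λy. y) :: AP :: (((λx. x) -3) + (0 - 1)) :: PRIM2(sub)])]>
t=8: <S=[5], E=∅, C=[(λy. y) :: AP :: (((λx. x) -3) + (0 - 1)) :: PRIM2(sub)], D=∅>
t=9: <S=[clo(λy. y, ∅) :: 5], E=∅, C=[AP :: (((λx. x) -3) + (0 - 1)) :: PRIM2(sub)], D=∅>
t=10: <S=∅, E={y↦5}, C=[y], D=[(∅, ∅, [(((λx. x) -3) + (0 - 1)) :: PRIM2(sub)])]>
t=11: <S=[5], E={y↦5}, C=∅, D=[(∅, ∅, [(((λx. x) -3) + (0 - 1)) :: PRIM2(sub)])]>
t=12: <S=[5], E=∅, C=[(((λx. x) -3) + (0 - 1)) :: PRIM2(sub)], D=∅>
t=13: <S=[5], E=∅, C=[((λx. x) -3) :: (0 - 1) :: PRIM2(add) :: PRIM2(sub)], D=∅>
t=14: <S=[5], E=∅, C=[-3 :: (λx. x) :: AP :: (0 - 1) :: PRIM2(add) :: PRIM2(sub)], D=∅>
t=15: <S=[-3 :: 5], E=∅, C=[(λx. x) :: AP :: (0 - 1) :: PRIM2(add) :: PRIM2(sub)], D=∅>
t=16: <S=[clo(λx. x, ∅) :: -3 :: 5], E=∅, C=[AP :: (0 - 1) :: PRIM2(add) :: PRIM2(sub)], D=∅>
t=17: <S=∅, E={x↦-3}, C=[x], D=[([5], ∅, [(0 - 1) :: PRIM2(add) :: PRIM2(sub)])]>
t=18: <S=[-3], E={x↦-3}, C=∅, D=[([5], ∅, [(0 - 1) :: PRIM2(add) :: PRIM2(sub)])]>
t=19: <S=[-3 :: 5], E=∅, C=[(0 - 1) :: PRIM2(add) :: PRIM2(sub)], D=∅>
t=20: <S=[-3 :: 5], E=∅, C=[0 :: 1 :: PRIM2(sub) :: PRIM2(add) :: PRIM2(sub)], D=∅>
t=21: <S=[0 :: -3 :: 5], E=∅, C=[1 :: PRIM2(sub) :: PRIM2(add) :: PRIM2(sub)], D=∅>
t=22: <S=[1 :: 0 :: -3 :: 5], E=∅, C=[PRIM2(sub) :: PRIM2(add) :: PRIM2(sub)], D=∅>
t=23: <S=[-1 :: -3 :: 5], E=∅, C=[PRIM2(add) :: PRIM2(sub)], D=∅>
t=24: <S=[-4 :: 5], E=∅, C=[PRIM2(sub)], D=∅>
t=25: <S=[9], E=∅, C=∅, D=∅>
→ final value 9

Answer: 9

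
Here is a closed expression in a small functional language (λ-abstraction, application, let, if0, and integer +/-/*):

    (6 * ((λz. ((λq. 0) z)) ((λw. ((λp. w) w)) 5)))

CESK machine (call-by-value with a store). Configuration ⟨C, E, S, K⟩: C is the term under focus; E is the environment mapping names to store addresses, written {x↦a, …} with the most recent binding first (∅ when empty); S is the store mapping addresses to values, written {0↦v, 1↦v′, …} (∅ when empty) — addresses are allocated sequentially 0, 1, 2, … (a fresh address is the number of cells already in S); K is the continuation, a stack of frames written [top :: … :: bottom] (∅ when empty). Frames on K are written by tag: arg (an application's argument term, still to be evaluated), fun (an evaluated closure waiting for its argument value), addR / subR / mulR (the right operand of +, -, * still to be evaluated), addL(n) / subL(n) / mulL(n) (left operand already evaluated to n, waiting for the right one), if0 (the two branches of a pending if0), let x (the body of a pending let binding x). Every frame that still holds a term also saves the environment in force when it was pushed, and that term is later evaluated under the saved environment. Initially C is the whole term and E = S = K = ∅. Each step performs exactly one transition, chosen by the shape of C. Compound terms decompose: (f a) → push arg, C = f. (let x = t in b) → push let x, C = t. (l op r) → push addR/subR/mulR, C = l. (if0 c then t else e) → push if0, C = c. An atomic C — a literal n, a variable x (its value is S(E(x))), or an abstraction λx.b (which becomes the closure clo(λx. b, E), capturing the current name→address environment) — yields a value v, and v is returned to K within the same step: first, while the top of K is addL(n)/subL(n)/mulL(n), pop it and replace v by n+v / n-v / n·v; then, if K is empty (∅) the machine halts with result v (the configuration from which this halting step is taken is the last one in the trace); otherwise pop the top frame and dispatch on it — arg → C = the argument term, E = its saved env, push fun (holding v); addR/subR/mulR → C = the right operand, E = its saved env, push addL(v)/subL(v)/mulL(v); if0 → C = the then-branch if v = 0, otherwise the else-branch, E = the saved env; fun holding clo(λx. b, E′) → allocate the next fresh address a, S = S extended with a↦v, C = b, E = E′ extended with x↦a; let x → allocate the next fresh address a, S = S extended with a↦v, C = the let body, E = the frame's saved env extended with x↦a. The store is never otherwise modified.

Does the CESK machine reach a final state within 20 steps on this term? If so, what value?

Answer: 0

Machine steps:
0. [C=(6 * ((λz. ((λq. 0) z)) ((λw. ((λp. w) w)) 5))) | E=∅ | S=∅ | K=∅]
1. [C=6 | E=∅ | S=∅ | K=[mulR]]
2. [C=((λz. ((λq. 0) z)) ((λw. ((λp. w) w)) 5)) | E=∅ | S=∅ | K=[mulL(6)]]
3. [C=(λz. ((λq. 0) z)) | E=∅ | S=∅ | K=[arg :: mulL(6)]]
4. [C=((λw. ((λp. w) w)) 5) | E=∅ | S=∅ | K=[fun :: mulL(6)]]
5. [C=(λw. ((λp. w) w)) | E=∅ | S=∅ | K=[arg :: fun :: mulL(6)]]
6. [C=5 | E=∅ | S=∅ | K=[fun :: fun :: mulL(6)]]
7. [C=((λp. w) w) | E={w↦0} | S={0↦5} | K=[fun :: mulL(6)]]
8. [C=(λp. w) | E={w↦0} | S={0↦5} | K=[arg :: fun :: mulL(6)]]
9. [C=w | E={w↦0} | S={0↦5} | K=[fun :: fun :: mulL(6)]]
10. [C=w | E={p↦1, w↦0} | S={0↦5, 1↦5} | K=[fun :: mulL(6)]]
11. [C=((λq. 0) z) | E={z↦2} | S={0↦5, 1↦5, 2↦5} | K=[mulL(6)]]
12. [C=(λq. 0) | E={z↦2} | S={0↦5, 1↦5, 2↦5} | K=[arg :: mulL(6)]]
13. [C=z | E={z↦2} | S={0↦5, 1↦5, 2↦5} | K=[fun :: mulL(6)]]
14. [C=0 | E={q↦3, z↦2} | S={0↦5, 1↦5, 2↦5, 3↦5} | K=[mulL(6)]]
→ final value 0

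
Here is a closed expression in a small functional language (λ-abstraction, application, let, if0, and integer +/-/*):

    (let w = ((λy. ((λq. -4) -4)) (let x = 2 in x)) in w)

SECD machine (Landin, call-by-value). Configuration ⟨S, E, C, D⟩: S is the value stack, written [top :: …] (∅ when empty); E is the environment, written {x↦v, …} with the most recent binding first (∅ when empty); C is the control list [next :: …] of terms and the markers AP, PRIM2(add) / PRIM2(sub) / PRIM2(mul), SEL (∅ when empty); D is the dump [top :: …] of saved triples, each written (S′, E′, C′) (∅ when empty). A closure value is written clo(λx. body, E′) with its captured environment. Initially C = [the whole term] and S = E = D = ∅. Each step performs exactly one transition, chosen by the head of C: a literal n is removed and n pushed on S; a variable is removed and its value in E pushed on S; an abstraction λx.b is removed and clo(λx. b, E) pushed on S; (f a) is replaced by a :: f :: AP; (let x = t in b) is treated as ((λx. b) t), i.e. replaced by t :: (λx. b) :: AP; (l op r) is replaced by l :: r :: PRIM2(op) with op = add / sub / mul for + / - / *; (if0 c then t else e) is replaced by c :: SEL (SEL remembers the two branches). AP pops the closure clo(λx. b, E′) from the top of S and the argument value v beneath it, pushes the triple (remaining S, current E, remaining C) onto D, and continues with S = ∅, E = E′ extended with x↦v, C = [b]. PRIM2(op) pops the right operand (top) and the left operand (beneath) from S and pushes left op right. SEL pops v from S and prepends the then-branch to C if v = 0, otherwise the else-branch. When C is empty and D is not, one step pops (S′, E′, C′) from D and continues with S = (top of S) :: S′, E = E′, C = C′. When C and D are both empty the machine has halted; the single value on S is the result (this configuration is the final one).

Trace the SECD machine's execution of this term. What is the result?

0. ⟨S=∅; E=∅; C=[(let w = ((λy. ((λq. -4) -4)) (let x = 2 in x)) in w)]; D=∅⟩
1. ⟨S=∅; E=∅; C=[((λy. ((λq. -4) -4)) (let x = 2 in x)) :: (λw. w) :: AP]; D=∅⟩
2. ⟨S=∅; E=∅; C=[(let x = 2 in x) :: (λy. ((λq. -4) -4)) :: AP :: (λw. w) :: AP]; D=∅⟩
3. ⟨S=∅; E=∅; C=[2 :: (λx. x) :: AP :: (λy. ((λq. -4) -4)) :: AP :: (λw. w) :: AP]; D=∅⟩
4. ⟨S=[2]; E=∅; C=[(λx. x) :: AP :: (λy. ((λq. -4) -4)) :: AP :: (λw. w) :: AP]; D=∅⟩
5. ⟨S=[clo(λx. x, ∅) :: 2]; E=∅; C=[AP :: (λy. ((λq. -4) -4)) :: AP :: (λw. w) :: AP]; D=∅⟩
6. ⟨S=∅; E={x↦2}; C=[x]; D=[(∅, ∅, [(λy. ((λq. -4) -4)) :: AP :: (λw. w) :: AP])]⟩
7. ⟨S=[2]; E={x↦2}; C=∅; D=[(∅, ∅, [(λy. ((λq. -4) -4)) :: AP :: (λw. w) :: AP])]⟩
8. ⟨S=[2]; E=∅; C=[(λy. ((λq. -4) -4)) :: AP :: (λw. w) :: AP]; D=∅⟩
9. ⟨S=[clo(λy. ((λq. -4) -4), ∅) :: 2]; E=∅; C=[AP :: (λw. w) :: AP]; D=∅⟩
10. ⟨S=∅; E={y↦2}; C=[((λq. -4) -4)]; D=[(∅, ∅, [(λw. w) :: AP])]⟩
11. ⟨S=∅; E={y↦2}; C=[-4 :: (λq. -4) :: AP]; D=[(∅, ∅, [(λw. w) :: AP])]⟩
12. ⟨S=[-4]; E={y↦2}; C=[(λq. -4) :: AP]; D=[(∅, ∅, [(λw. w) :: AP])]⟩
13. ⟨S=[clo(λq. -4, {y↦2}) :: -4]; E={y↦2}; C=[AP]; D=[(∅, ∅, [(λw. w) :: AP])]⟩
14. ⟨S=∅; E={q↦-4, y↦2}; C=[-4]; D=[(∅, {y↦2}, ∅) :: (∅, ∅, [(λw. w) :: AP])]⟩
15. ⟨S=[-4]; E={q↦-4, y↦2}; C=∅; D=[(∅, {y↦2}, ∅) :: (∅, ∅, [(λw. w) :: AP])]⟩
16. ⟨S=[-4]; E={y↦2}; C=∅; D=[(∅, ∅, [(λw. w) :: AP])]⟩
17. ⟨S=[-4]; E=∅; C=[(λw. w) :: AP]; D=∅⟩
18. ⟨S=[clo(λw. w, ∅) :: -4]; E=∅; C=[AP]; D=∅⟩
19. ⟨S=∅; E={w↦-4}; C=[w]; D=[(∅, ∅, ∅)]⟩
20. ⟨S=[-4]; E={w↦-4}; C=∅; D=[(∅, ∅, ∅)]⟩
21. ⟨S=[-4]; E=∅; C=∅; D=∅⟩
→ final value -4

Answer: -4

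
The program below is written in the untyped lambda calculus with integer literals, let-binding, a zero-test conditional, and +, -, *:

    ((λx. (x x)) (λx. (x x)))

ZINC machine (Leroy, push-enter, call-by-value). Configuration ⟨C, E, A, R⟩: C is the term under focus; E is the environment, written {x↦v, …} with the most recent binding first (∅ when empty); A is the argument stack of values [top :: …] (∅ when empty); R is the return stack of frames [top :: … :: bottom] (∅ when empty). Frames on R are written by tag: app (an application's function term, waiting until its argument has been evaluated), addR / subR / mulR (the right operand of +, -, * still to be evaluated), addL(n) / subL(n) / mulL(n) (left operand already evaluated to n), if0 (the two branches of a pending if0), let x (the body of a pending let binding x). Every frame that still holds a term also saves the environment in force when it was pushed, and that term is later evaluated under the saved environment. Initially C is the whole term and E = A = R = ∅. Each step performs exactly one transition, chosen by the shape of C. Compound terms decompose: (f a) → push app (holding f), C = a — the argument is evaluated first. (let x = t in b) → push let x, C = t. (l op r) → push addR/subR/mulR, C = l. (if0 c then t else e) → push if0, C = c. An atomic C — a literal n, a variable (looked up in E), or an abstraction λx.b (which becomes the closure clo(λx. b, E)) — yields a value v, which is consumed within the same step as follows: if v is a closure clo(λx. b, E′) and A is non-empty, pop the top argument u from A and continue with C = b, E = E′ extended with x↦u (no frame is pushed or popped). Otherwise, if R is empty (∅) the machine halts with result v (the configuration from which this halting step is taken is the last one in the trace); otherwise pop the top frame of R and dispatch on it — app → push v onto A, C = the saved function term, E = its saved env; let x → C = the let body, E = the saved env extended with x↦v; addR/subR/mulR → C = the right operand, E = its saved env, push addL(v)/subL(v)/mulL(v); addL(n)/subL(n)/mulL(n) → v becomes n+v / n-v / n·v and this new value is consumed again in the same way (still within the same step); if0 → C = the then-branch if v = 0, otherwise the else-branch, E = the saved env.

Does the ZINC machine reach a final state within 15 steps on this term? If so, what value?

Answer: DIVERGES (no final state within 15 steps)

Derivation:
0. <C=((λx. (x x)) (λx. (x x))), E=∅, A=∅, R=∅>
1. <C=(λx. (x x)), E=∅, A=∅, R=[app]>
2. <C=(λx. (x x)), E=∅, A=[clo(λx. (x x), ∅)], R=∅>
3. <C=(x x), E={x↦clo(λx. (x x), ∅)}, A=∅, R=∅>
4. <C=x, E={x↦clo(λx. (x x), ∅)}, A=∅, R=[app]>
5. <C=x, E={x↦clo(λx. (x x), ∅)}, A=[clo(λx. (x x), ∅)], R=∅>
… configuration repeats with period 3 (steps 3–5 recur indefinitely) …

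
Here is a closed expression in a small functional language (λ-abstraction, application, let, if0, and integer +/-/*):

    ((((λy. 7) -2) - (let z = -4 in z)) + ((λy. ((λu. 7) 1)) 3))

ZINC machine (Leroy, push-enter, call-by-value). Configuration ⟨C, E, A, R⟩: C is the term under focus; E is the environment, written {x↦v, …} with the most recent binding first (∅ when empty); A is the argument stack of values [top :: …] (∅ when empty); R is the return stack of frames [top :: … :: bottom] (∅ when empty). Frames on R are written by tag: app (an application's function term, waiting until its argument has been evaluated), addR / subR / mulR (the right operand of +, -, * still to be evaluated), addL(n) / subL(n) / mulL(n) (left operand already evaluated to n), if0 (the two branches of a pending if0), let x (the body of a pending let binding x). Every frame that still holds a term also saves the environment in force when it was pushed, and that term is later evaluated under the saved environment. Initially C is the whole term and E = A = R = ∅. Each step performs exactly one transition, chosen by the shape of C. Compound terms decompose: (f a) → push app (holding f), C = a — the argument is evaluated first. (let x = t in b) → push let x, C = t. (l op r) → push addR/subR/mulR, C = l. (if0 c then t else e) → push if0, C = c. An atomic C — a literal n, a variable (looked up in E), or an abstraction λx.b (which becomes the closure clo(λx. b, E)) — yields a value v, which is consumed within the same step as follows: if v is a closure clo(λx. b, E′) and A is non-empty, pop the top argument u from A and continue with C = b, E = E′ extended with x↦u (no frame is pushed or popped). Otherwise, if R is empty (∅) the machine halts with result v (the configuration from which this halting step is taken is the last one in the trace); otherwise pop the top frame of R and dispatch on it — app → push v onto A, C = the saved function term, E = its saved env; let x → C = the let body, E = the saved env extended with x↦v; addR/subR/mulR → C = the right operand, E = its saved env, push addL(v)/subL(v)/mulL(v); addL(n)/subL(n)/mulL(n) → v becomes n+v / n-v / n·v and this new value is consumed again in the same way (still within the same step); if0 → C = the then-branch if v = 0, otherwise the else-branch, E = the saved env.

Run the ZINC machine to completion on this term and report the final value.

step 0: ⟨C=((((λy. 7) -2) - (let z = -4 in z)) + ((λy. ((λu. 7) 1)) 3)); E=∅; A=∅; R=∅⟩
step 1: ⟨C=(((λy. 7) -2) - (let z = -4 in z)); E=∅; A=∅; R=[addR]⟩
step 2: ⟨C=((λy. 7) -2); E=∅; A=∅; R=[subR :: addR]⟩
step 3: ⟨C=-2; E=∅; A=∅; R=[app :: subR :: addR]⟩
step 4: ⟨C=(λy. 7); E=∅; A=[-2]; R=[subR :: addR]⟩
step 5: ⟨C=7; E={y↦-2}; A=∅; R=[subR :: addR]⟩
step 6: ⟨C=(let z = -4 in z); E=∅; A=∅; R=[subL(7) :: addR]⟩
step 7: ⟨C=-4; E=∅; A=∅; R=[let z :: subL(7) :: addR]⟩
step 8: ⟨C=z; E={z↦-4}; A=∅; R=[subL(7) :: addR]⟩
step 9: ⟨C=((λy. ((λu. 7) 1)) 3); E=∅; A=∅; R=[addL(11)]⟩
step 10: ⟨C=3; E=∅; A=∅; R=[app :: addL(11)]⟩
step 11: ⟨C=(λy. ((λu. 7) 1)); E=∅; A=[3]; R=[addL(11)]⟩
step 12: ⟨C=((λu. 7) 1); E={y↦3}; A=∅; R=[addL(11)]⟩
step 13: ⟨C=1; E={y↦3}; A=∅; R=[app :: addL(11)]⟩
step 14: ⟨C=(λu. 7); E={y↦3}; A=[1]; R=[addL(11)]⟩
step 15: ⟨C=7; E={u↦1, y↦3}; A=∅; R=[addL(11)]⟩
→ final value 18

Answer: 18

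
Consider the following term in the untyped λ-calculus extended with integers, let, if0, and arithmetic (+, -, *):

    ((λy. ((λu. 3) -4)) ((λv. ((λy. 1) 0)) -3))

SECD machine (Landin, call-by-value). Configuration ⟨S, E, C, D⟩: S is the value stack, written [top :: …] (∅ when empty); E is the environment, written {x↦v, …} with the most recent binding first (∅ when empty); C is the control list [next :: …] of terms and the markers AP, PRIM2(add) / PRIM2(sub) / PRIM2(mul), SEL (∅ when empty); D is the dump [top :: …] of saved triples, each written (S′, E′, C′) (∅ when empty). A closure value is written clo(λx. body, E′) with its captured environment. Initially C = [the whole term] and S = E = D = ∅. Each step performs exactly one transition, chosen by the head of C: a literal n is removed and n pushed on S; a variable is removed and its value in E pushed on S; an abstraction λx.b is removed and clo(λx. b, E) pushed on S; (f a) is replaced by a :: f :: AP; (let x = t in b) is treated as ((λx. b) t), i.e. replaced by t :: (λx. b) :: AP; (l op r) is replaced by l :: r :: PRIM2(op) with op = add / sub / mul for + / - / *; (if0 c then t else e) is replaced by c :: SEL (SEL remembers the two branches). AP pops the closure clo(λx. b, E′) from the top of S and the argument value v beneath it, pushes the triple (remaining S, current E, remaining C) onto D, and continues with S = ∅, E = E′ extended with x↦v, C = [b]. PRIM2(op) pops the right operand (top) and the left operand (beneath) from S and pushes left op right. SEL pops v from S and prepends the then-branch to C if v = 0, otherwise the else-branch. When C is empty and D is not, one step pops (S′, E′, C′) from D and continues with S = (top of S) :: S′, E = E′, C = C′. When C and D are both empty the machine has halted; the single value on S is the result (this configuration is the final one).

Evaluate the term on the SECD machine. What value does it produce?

Answer: 3

Derivation:
[0] ⟨S=∅; E=∅; C=[((λy. ((λu. 3) -4)) ((λv. ((λy. 1) 0)) -3))]; D=∅⟩
[1] ⟨S=∅; E=∅; C=[((λv. ((λy. 1) 0)) -3) :: (λy. ((λu. 3) -4)) :: AP]; D=∅⟩
[2] ⟨S=∅; E=∅; C=[-3 :: (λv. ((λy. 1) 0)) :: AP :: (λy. ((λu. 3) -4)) :: AP]; D=∅⟩
[3] ⟨S=[-3]; E=∅; C=[(λv. ((λy. 1) 0)) :: AP :: (λy. ((λu. 3) -4)) :: AP]; D=∅⟩
[4] ⟨S=[clo(λv. ((λy. 1) 0), ∅) :: -3]; E=∅; C=[AP :: (λy. ((λu. 3) -4)) :: AP]; D=∅⟩
[5] ⟨S=∅; E={v↦-3}; C=[((λy. 1) 0)]; D=[(∅, ∅, [(λy. ((λu. 3) -4)) :: AP])]⟩
[6] ⟨S=∅; E={v↦-3}; C=[0 :: (λy. 1) :: AP]; D=[(∅, ∅, [(λy. ((λu. 3) -4)) :: AP])]⟩
[7] ⟨S=[0]; E={v↦-3}; C=[(λy. 1) :: AP]; D=[(∅, ∅, [(λy. ((λu. 3) -4)) :: AP])]⟩
[8] ⟨S=[clo(λy. 1, {v↦-3}) :: 0]; E={v↦-3}; C=[AP]; D=[(∅, ∅, [(λy. ((λu. 3) -4)) :: AP])]⟩
[9] ⟨S=∅; E={y↦0, v↦-3}; C=[1]; D=[(∅, {v↦-3}, ∅) :: (∅, ∅, [(λy. ((λu. 3) -4)) :: AP])]⟩
[10] ⟨S=[1]; E={y↦0, v↦-3}; C=∅; D=[(∅, {v↦-3}, ∅) :: (∅, ∅, [(λy. ((λu. 3) -4)) :: AP])]⟩
[11] ⟨S=[1]; E={v↦-3}; C=∅; D=[(∅, ∅, [(λy. ((λu. 3) -4)) :: AP])]⟩
[12] ⟨S=[1]; E=∅; C=[(λy. ((λu. 3) -4)) :: AP]; D=∅⟩
[13] ⟨S=[clo(λy. ((λu. 3) -4), ∅) :: 1]; E=∅; C=[AP]; D=∅⟩
[14] ⟨S=∅; E={y↦1}; C=[((λu. 3) -4)]; D=[(∅, ∅, ∅)]⟩
[15] ⟨S=∅; E={y↦1}; C=[-4 :: (λu. 3) :: AP]; D=[(∅, ∅, ∅)]⟩
[16] ⟨S=[-4]; E={y↦1}; C=[(λu. 3) :: AP]; D=[(∅, ∅, ∅)]⟩
[17] ⟨S=[clo(λu. 3, {y↦1}) :: -4]; E={y↦1}; C=[AP]; D=[(∅, ∅, ∅)]⟩
[18] ⟨S=∅; E={u↦-4, y↦1}; C=[3]; D=[(∅, {y↦1}, ∅) :: (∅, ∅, ∅)]⟩
[19] ⟨S=[3]; E={u↦-4, y↦1}; C=∅; D=[(∅, {y↦1}, ∅) :: (∅, ∅, ∅)]⟩
[20] ⟨S=[3]; E={y↦1}; C=∅; D=[(∅, ∅, ∅)]⟩
[21] ⟨S=[3]; E=∅; C=∅; D=∅⟩
→ final value 3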